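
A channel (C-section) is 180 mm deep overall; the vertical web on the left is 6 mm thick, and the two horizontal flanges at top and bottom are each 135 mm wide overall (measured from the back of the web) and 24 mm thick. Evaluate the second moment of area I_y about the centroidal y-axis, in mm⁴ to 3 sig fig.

I_y ≈ 1.28 × 10⁷ mm⁴

Break the section into simple shapes (no overlaps), measuring from the bottom-left corner of the bounding box.
Web: 6 × 180, A = 1 080 mm², x = 3 mm, Ī = 3 240 mm⁴.
Top flange (beyond web): 129 × 24, A = 3 096 mm², x = 70.5 mm, Ī = 4 293 378 mm⁴.
Bottom flange (beyond web): 129 × 24, A = 3 096 mm², x = 70.5 mm, Ī = 4 293 378 mm⁴.
Centroid: x̄ = ΣA·x / ΣA = 60.475 mm.
Transfer each piece to the centroidal y-axis using Ī + A·d² with d = x − 60.475:
  web: d = -57.475 mm → contributes +3 570 916 mm⁴
  top flange (beyond web): d = 10.025 mm → contributes +4 604 513 mm⁴
  bottom flange (beyond web): d = 10.025 mm → contributes +4 604 513 mm⁴
Total I = 12 779 942 mm⁴.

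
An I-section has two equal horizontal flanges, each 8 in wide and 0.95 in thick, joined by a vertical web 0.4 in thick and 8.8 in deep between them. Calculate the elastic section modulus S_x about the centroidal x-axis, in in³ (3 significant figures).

S_x ≈ 72.0 in³

Treat the section as a set of non-overlapping primitives; coordinates are from the bounding-box lower-left.
Bottom flange: 8 × 0.95, A = 7.6 in², y = 0.475 in, Ī = 0.57158 in⁴.
Web: 0.4 × 8.8, A = 3.52 in², y = 5.35 in, Ī = 22.716 in⁴.
Top flange: 8 × 0.95, A = 7.6 in², y = 10.225 in, Ī = 0.57158 in⁴.
By symmetry the centroid is at mid-height, ȳ = 5.35 in.
Transfer each piece to the centroidal x-axis using Ī + A·d² with d = y − 5.35:
  bottom flange: d = -4.875 in → contributes +181.19 in⁴
  web: d = 0 in → contributes +22.716 in⁴
  top flange: d = 4.875 in → contributes +181.19 in⁴
Total I = 385.1 in⁴.
Extreme fibre distance c = 5.35 in; S = I/c = 71.981 in³.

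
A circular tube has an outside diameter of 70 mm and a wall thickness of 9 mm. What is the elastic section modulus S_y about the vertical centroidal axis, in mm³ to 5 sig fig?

Break the section into simple shapes (no overlaps), measuring from the bottom-left corner of the bounding box.
Outer circle: ⌀70, A = 3848.451 mm², x = 35 mm, Ī = 1 178 588 mm⁴.
Bore (subtracted): ⌀52, A = 2123.717 mm², x = 35 mm, Ī = 358908.1 mm⁴.
By symmetry the centroid is at mid-width, x̄ = 35 mm.
All pieces are centred on the vertical centroidal axis, so I = ΣĪ (holes subtracted) = 819 680 mm⁴.
Extreme fibre distance c = 35 mm; S = I/c = 23419.43 mm³.

S_y ≈ 2.3419 × 10⁴ mm³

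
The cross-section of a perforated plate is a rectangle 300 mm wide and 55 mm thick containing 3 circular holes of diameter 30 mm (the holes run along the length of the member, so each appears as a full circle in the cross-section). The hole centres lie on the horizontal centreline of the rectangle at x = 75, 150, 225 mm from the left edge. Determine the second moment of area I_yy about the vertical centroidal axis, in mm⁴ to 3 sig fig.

Decompose the section into non-overlapping parts with the origin at the bottom-left of its bounding rectangle.
Plate: 300 × 55, A = 16 500 mm², x = 150 mm, Ī = 123 750 000 mm⁴.
Hole 1 (subtracted): ⌀30, A = 706.86 mm², x = 75 mm, Ī = 39 761 mm⁴.
Hole 2 (subtracted): ⌀30, A = 706.86 mm², x = 150 mm, Ī = 39 761 mm⁴.
Hole 3 (subtracted): ⌀30, A = 706.86 mm², x = 225 mm, Ī = 39 761 mm⁴.
By symmetry the centroid is at mid-width, x̄ = 150 mm.
Transfer each piece to the vertical centroidal axis using Ī + A·d² with d = x − 150:
  plate: d = 0 mm → contributes +123 750 000 mm⁴
  hole 1: d = -75 mm → contributes −4 015 839 mm⁴
  hole 2: d = 0 mm → contributes −39 761 mm⁴
  hole 3: d = 75 mm → contributes −4 015 839 mm⁴
Total I = 115 678 561 mm⁴.

I_yy ≈ 1.16 × 10⁸ mm⁴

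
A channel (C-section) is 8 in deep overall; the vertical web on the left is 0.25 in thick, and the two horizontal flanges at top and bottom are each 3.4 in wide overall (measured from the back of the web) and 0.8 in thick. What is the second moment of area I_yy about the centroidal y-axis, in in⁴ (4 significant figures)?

I_yy ≈ 8.316 in⁴

Treat the section as a set of non-overlapping primitives; coordinates are from the bounding-box lower-left.
Web: 0.25 × 8, A = 2 in², x = 0.125 in, Ī = 0.0104167 in⁴.
Top flange (beyond web): 3.15 × 0.8, A = 2.52 in², x = 1.825 in, Ī = 2.08373 in⁴.
Bottom flange (beyond web): 3.15 × 0.8, A = 2.52 in², x = 1.825 in, Ī = 2.08373 in⁴.
Centroid: x̄ = ΣA·x / ΣA = 1.34205 in.
Transfer each piece to the centroidal y-axis using Ī + A·d² with d = x − 1.34205:
  web: d = -1.21705 in → contributes +2.97282 in⁴
  top flange (beyond web): d = 0.482955 in → contributes +2.6715 in⁴
  bottom flange (beyond web): d = 0.482955 in → contributes +2.6715 in⁴
Total I = 8.31582 in⁴.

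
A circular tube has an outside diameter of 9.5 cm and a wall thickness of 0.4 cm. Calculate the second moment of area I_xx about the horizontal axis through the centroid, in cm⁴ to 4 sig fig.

Treat the section as a set of non-overlapping primitives; coordinates are from the bounding-box lower-left.
Outer circle: ⌀9.5, A = 70.8822 cm², y = 4.75 cm, Ī = 399.82 cm⁴.
Bore (subtracted): ⌀8.7, A = 59.4468 cm², y = 4.75 cm, Ī = 281.22 cm⁴.
By symmetry the centroid is at mid-height, ȳ = 4.75 cm.
All pieces are centred on the horizontal axis through the centroid, so I = ΣĪ (holes subtracted) = 118.599 cm⁴.

I_xx ≈ 118.6 cm⁴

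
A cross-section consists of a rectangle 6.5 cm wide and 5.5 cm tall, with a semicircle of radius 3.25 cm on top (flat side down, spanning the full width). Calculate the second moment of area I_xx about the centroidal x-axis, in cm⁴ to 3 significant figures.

Treat the section as a set of non-overlapping primitives; coordinates are from the bounding-box lower-left.
Rectangular body: 6.5 × 5.5, A = 35.75 cm², y = 2.75 cm, Ī = 90.12 cm⁴.
Semicircular cap: semicircle r = 3.25, A = 16.592 cm², y = 6.8793 cm, Ī = 12.245 cm⁴.
Centroid: ȳ = ΣA·y / ΣA = 4.0589 cm.
Transfer each piece to the centroidal x-axis using Ī + A·d² with d = y − 4.0589:
  rectangular body: d = -1.3089 cm → contributes +151.37 cm⁴
  semicircular cap: d = 2.8204 cm → contributes +144.23 cm⁴
Total I = 295.6 cm⁴.

I_xx ≈ 296 cm⁴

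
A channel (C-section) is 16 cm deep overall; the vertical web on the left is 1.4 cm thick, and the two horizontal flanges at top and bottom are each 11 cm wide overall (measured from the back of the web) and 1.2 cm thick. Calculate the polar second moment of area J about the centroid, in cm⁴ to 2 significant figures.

Break the section into simple shapes (no overlaps), measuring from the bottom-left corner of the bounding box.
Web: 1.4 × 16, A = 22.4 cm², y = 8 cm, Ī = 477.9 cm⁴.
Top flange (beyond web): 9.6 × 1.2, A = 11.52 cm², y = 15.4 cm, Ī = 1.382 cm⁴.
Bottom flange (beyond web): 9.6 × 1.2, A = 11.52 cm², y = 0.6 cm, Ī = 1.382 cm⁴.
By symmetry the centroid is at mid-height, ȳ = 8 cm.
Transfer each piece to the centroidal x-axis using Ī + A·d² with d = y − 8:
  web: d = 0 cm → contributes +477.9 cm⁴
  top flange (beyond web): d = 7.4 cm → contributes +632.2 cm⁴
  bottom flange (beyond web): d = -7.4 cm → contributes +632.2 cm⁴
Total I = 1 742 cm⁴.
For the y-axis: x̄ = 3.489 cm.
Repeating about the centroidal y-axis gives I_y = 524.2 cm⁴.
Polar second moment: J = I_x + I_y = 2 266 cm⁴.

J ≈ 2300 cm⁴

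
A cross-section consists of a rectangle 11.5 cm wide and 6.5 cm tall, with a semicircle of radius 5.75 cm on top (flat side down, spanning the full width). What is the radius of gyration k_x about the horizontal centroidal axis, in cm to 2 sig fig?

k_x ≈ 3.3 cm

Break the section into simple shapes (no overlaps), measuring from the bottom-left corner of the bounding box.
Rectangular body: 11.5 × 6.5, A = 74.75 cm², y = 3.25 cm, Ī = 263.2 cm⁴.
Semicircular cap: semicircle r = 5.75, A = 51.93 cm², y = 8.94 cm, Ī = 120 cm⁴.
Centroid: ȳ = ΣA·y / ΣA = 5.583 cm.
Transfer each piece to the horizontal centroidal axis using Ī + A·d² with d = y − 5.583:
  rectangular body: d = -2.333 cm → contributes +670 cm⁴
  semicircular cap: d = 3.358 cm → contributes +705.5 cm⁴
Total I = 1 375 cm⁴.
Radius of gyration: k = √(I/A) = √(1 375 / 126.7) = 3.295 cm.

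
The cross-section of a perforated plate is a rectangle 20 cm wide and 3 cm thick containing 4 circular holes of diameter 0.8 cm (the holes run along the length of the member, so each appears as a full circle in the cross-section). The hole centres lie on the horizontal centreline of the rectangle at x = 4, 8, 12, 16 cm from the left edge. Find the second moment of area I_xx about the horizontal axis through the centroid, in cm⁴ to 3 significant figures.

I_xx ≈ 44.9 cm⁴

Break the section into simple shapes (no overlaps), measuring from the bottom-left corner of the bounding box.
Plate: 20 × 3, A = 60 cm², y = 1.5 cm, Ī = 45 cm⁴.
Hole 1 (subtracted): ⌀0.8, A = 0.50265 cm², y = 1.5 cm, Ī = 0.020106 cm⁴.
Hole 2 (subtracted): ⌀0.8, A = 0.50265 cm², y = 1.5 cm, Ī = 0.020106 cm⁴.
Hole 3 (subtracted): ⌀0.8, A = 0.50265 cm², y = 1.5 cm, Ī = 0.020106 cm⁴.
Hole 4 (subtracted): ⌀0.8, A = 0.50265 cm², y = 1.5 cm, Ī = 0.020106 cm⁴.
By symmetry the centroid is at mid-height, ȳ = 1.5 cm.
All pieces are centred on the horizontal axis through the centroid, so I = ΣĪ (holes subtracted) = 44.92 cm⁴.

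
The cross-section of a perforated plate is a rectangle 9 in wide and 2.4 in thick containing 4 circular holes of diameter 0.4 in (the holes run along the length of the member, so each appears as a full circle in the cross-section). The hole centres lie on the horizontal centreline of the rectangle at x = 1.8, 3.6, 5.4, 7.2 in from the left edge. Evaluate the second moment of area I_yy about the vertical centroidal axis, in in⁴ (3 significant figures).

I_yy ≈ 144 in⁴

Treat the section as a set of non-overlapping primitives; coordinates are from the bounding-box lower-left.
Plate: 9 × 2.4, A = 21.6 in², x = 4.5 in, Ī = 145.8 in⁴.
Hole 1 (subtracted): ⌀0.4, A = 0.12566 in², x = 1.8 in, Ī = 0.0012566 in⁴.
Hole 2 (subtracted): ⌀0.4, A = 0.12566 in², x = 3.6 in, Ī = 0.0012566 in⁴.
Hole 3 (subtracted): ⌀0.4, A = 0.12566 in², x = 5.4 in, Ī = 0.0012566 in⁴.
Hole 4 (subtracted): ⌀0.4, A = 0.12566 in², x = 7.2 in, Ī = 0.0012566 in⁴.
By symmetry the centroid is at mid-width, x̄ = 4.5 in.
Transfer each piece to the vertical centroidal axis using Ī + A·d² with d = x − 4.5:
  plate: d = 0 in → contributes +145.8 in⁴
  hole 1: d = -2.7 in → contributes −0.91735 in⁴
  hole 2: d = -0.9 in → contributes −0.10304 in⁴
  hole 3: d = 0.9 in → contributes −0.10304 in⁴
  hole 4: d = 2.7 in → contributes −0.91735 in⁴
Total I = 143.76 in⁴.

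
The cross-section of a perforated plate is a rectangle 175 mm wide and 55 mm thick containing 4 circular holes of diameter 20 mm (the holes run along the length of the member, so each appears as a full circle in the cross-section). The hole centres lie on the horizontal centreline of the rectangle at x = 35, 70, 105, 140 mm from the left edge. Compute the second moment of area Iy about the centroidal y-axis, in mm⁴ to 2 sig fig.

Iy ≈ 2.3 × 10⁷ mm⁴

Break the section into simple shapes (no overlaps), measuring from the bottom-left corner of the bounding box.
Plate: 175 × 55, A = 9 625 mm², x = 87.5 mm, Ī = 24 563 802 mm⁴.
Hole 1 (subtracted): ⌀20, A = 314.2 mm², x = 35 mm, Ī = 7 854 mm⁴.
Hole 2 (subtracted): ⌀20, A = 314.2 mm², x = 70 mm, Ī = 7 854 mm⁴.
Hole 3 (subtracted): ⌀20, A = 314.2 mm², x = 105 mm, Ī = 7 854 mm⁴.
Hole 4 (subtracted): ⌀20, A = 314.2 mm², x = 140 mm, Ī = 7 854 mm⁴.
By symmetry the centroid is at mid-width, x̄ = 87.5 mm.
Transfer each piece to the centroidal y-axis using Ī + A·d² with d = x − 87.5:
  plate: d = 0 mm → contributes +24 563 802 mm⁴
  hole 1: d = -52.5 mm → contributes −873 755 mm⁴
  hole 2: d = -17.5 mm → contributes −104 065 mm⁴
  hole 3: d = 17.5 mm → contributes −104 065 mm⁴
  hole 4: d = 52.5 mm → contributes −873 755 mm⁴
Total I = 22 608 161 mm⁴.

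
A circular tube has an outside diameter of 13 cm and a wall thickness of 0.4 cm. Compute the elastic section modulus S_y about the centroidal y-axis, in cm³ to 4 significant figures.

S_y ≈ 48.39 cm³

Split into non-overlapping primitives; take the origin at the lower-left of the bounding box.
Outer circle: ⌀13, A = 132.732 cm², x = 6.5 cm, Ī = 1401.98 cm⁴.
Bore (subtracted): ⌀12.2, A = 116.899 cm², x = 6.5 cm, Ī = 1087.45 cm⁴.
By symmetry the centroid is at mid-width, x̄ = 6.5 cm.
All pieces are centred on the centroidal y-axis, so I = ΣĪ (holes subtracted) = 314.535 cm⁴.
Extreme fibre distance c = 6.5 cm; S = I/c = 48.39 cm³.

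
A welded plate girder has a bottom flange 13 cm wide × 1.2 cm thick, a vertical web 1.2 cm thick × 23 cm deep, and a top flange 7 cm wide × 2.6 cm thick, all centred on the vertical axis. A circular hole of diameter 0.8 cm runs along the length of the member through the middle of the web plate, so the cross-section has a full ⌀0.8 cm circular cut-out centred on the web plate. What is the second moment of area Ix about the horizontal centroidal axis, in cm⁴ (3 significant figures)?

Decompose the section into non-overlapping parts with the origin at the bottom-left of its bounding rectangle.
Bottom plate: 13 × 1.2, A = 15.6 cm², y = 0.6 cm, Ī = 1.872 cm⁴.
Web plate: 1.2 × 23, A = 27.6 cm², y = 12.7 cm, Ī = 1216.7 cm⁴.
Top plate: 7 × 2.6, A = 18.2 cm², y = 25.5 cm, Ī = 10.253 cm⁴.
Hole (subtracted): ⌀0.8, A = 0.50265 cm², y = 12.7 cm, Ī = 0.020106 cm⁴.
Centroid: ȳ = ΣA·y / ΣA = 13.426 cm.
Transfer each piece to the horizontal centroidal axis using Ī + A·d² with d = y − 13.426:
  bottom plate: d = -12.826 cm → contributes +2568.1 cm⁴
  web plate: d = -0.72581 cm → contributes +1231.2 cm⁴
  top plate: d = 12.074 cm → contributes +2663.6 cm⁴
  hole: d = -0.72581 cm → contributes −0.28491 cm⁴
Total I = 6462.6 cm⁴.

Ix ≈ 6460 cm⁴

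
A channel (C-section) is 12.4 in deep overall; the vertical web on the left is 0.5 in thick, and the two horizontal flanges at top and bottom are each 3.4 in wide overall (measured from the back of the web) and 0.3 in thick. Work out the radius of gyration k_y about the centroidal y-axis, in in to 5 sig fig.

Decompose the section into non-overlapping parts with the origin at the bottom-left of its bounding rectangle.
Web: 0.5 × 12.4, A = 6.2 in², x = 0.25 in, Ī = 0.1291667 in⁴.
Top flange (beyond web): 2.9 × 0.3, A = 0.87 in², x = 1.95 in, Ī = 0.609725 in⁴.
Bottom flange (beyond web): 2.9 × 0.3, A = 0.87 in², x = 1.95 in, Ī = 0.609725 in⁴.
Centroid: x̄ = ΣA·x / ΣA = 0.6225441 in.
Transfer each piece to the centroidal y-axis using Ī + A·d² with d = x − 0.6225441:
  web: d = -0.3725441 in → contributes +0.989659 in⁴
  top flange (beyond web): d = 1.327456 in → contributes +2.142786 in⁴
  bottom flange (beyond web): d = 1.327456 in → contributes +2.142786 in⁴
Total I = 5.275231 in⁴.
Radius of gyration: k = √(I/A) = √(5.275231 / 7.94) = 0.8150993 in.

k_y ≈ 0.81510 in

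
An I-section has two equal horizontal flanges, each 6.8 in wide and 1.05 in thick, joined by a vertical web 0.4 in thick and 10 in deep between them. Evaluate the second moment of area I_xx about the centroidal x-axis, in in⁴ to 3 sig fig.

Split into non-overlapping primitives; take the origin at the lower-left of the bounding box.
Bottom flange: 6.8 × 1.05, A = 7.14 in², y = 0.525 in, Ī = 0.65599 in⁴.
Web: 0.4 × 10, A = 4 in², y = 6.05 in, Ī = 33.333 in⁴.
Top flange: 6.8 × 1.05, A = 7.14 in², y = 11.575 in, Ī = 0.65599 in⁴.
By symmetry the centroid is at mid-height, ȳ = 6.05 in.
Transfer each piece to the centroidal x-axis using Ī + A·d² with d = y − 6.05:
  bottom flange: d = -5.525 in → contributes +218.61 in⁴
  web: d = 0 in → contributes +33.333 in⁴
  top flange: d = 5.525 in → contributes +218.61 in⁴
Total I = 470.55 in⁴.

I_xx ≈ 471 in⁴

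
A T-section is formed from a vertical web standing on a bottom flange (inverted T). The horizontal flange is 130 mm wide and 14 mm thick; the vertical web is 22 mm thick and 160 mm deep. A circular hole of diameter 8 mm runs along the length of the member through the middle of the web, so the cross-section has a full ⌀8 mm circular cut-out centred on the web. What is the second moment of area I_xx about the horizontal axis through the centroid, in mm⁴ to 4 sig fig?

I_xx ≈ 1.657 × 10⁷ mm⁴

Decompose the section into non-overlapping parts with the origin at the bottom-left of its bounding rectangle.
Flange: 130 × 14, A = 1 820 mm², y = 7 mm, Ī = 29726.7 mm⁴.
Web: 22 × 160, A = 3 520 mm², y = 94 mm, Ī = 7 509 333 mm⁴.
Hole (subtracted): ⌀8, A = 50.2655 mm², y = 94 mm, Ī = 201.062 mm⁴.
Centroid: ȳ = ΣA·y / ΣA = 64.0666 mm.
Transfer each piece to the horizontal axis through the centroid using Ī + A·d² with d = y − 64.0666:
  flange: d = -57.0666 mm → contributes +5 956 723 mm⁴
  web: d = 29.9334 mm → contributes +10 663 293 mm⁴
  hole: d = 29.9334 mm → contributes −45239.5 mm⁴
Total I = 16 574 777 mm⁴.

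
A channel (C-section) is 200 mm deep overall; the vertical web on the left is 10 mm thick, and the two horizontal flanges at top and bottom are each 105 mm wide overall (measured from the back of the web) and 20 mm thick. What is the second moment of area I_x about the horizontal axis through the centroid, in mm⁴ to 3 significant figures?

Treat the section as a set of non-overlapping primitives; coordinates are from the bounding-box lower-left.
Web: 10 × 200, A = 2 000 mm², y = 100 mm, Ī = 6 666 667 mm⁴.
Top flange (beyond web): 95 × 20, A = 1 900 mm², y = 190 mm, Ī = 63 333 mm⁴.
Bottom flange (beyond web): 95 × 20, A = 1 900 mm², y = 10 mm, Ī = 63 333 mm⁴.
By symmetry the centroid is at mid-height, ȳ = 100 mm.
Transfer each piece to the horizontal axis through the centroid using Ī + A·d² with d = y − 100:
  web: d = 0 mm → contributes +6 666 667 mm⁴
  top flange (beyond web): d = 90 mm → contributes +15 453 333 mm⁴
  bottom flange (beyond web): d = -90 mm → contributes +15 453 333 mm⁴
Total I = 37 573 333 mm⁴.

I_x ≈ 3.76 × 10⁷ mm⁴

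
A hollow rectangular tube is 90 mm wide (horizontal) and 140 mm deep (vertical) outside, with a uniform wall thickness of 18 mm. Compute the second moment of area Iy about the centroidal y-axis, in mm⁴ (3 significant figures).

Iy ≈ 7.14 × 10⁶ mm⁴

Break the section into simple shapes (no overlaps), measuring from the bottom-left corner of the bounding box.
Outer rectangle: 90 × 140, A = 12 600 mm², x = 45 mm, Ī = 8 505 000 mm⁴.
Inner void (subtracted): 54 × 104, A = 5 616 mm², x = 45 mm, Ī = 1 364 688 mm⁴.
By symmetry the centroid is at mid-width, x̄ = 45 mm.
All pieces are centred on the centroidal y-axis, so I = ΣĪ (holes subtracted) = 7 140 312 mm⁴.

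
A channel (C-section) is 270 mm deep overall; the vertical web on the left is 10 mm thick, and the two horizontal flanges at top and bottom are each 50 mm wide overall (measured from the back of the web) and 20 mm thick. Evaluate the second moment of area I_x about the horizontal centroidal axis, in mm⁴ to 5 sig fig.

Break the section into simple shapes (no overlaps), measuring from the bottom-left corner of the bounding box.
Web: 10 × 270, A = 2 700 mm², y = 135 mm, Ī = 16 402 500 mm⁴.
Top flange (beyond web): 40 × 20, A = 800 mm², y = 260 mm, Ī = 26666.67 mm⁴.
Bottom flange (beyond web): 40 × 20, A = 800 mm², y = 10 mm, Ī = 26666.67 mm⁴.
By symmetry the centroid is at mid-height, ȳ = 135 mm.
Transfer each piece to the horizontal centroidal axis using Ī + A·d² with d = y − 135:
  web: d = 0 mm → contributes +16 402 500 mm⁴
  top flange (beyond web): d = 125 mm → contributes +12 526 667 mm⁴
  bottom flange (beyond web): d = -125 mm → contributes +12 526 667 mm⁴
Total I = 41 455 833 mm⁴.

I_x ≈ 4.1456 × 10⁷ mm⁴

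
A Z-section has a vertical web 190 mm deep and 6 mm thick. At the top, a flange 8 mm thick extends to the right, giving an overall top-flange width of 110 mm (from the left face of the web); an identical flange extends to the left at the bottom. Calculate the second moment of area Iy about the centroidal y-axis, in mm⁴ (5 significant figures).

Split into non-overlapping primitives; take the origin at the lower-left of the bounding box.
Web: 6 × 190, A = 1 140 mm², x = 107 mm, Ī = 3 420 mm⁴.
Top flange (beyond web): 104 × 8, A = 832 mm², x = 162 mm, Ī = 749909.3 mm⁴.
Bottom flange (beyond web): 104 × 8, A = 832 mm², x = 52 mm, Ī = 749909.3 mm⁴.
Centroid: x̄ = ΣA·x / ΣA = 107 mm.
Transfer each piece to the centroidal y-axis using Ī + A·d² with d = x − 107:
  web: d = 0 mm → contributes +3 420 mm⁴
  top flange (beyond web): d = 55 mm → contributes +3 266 709 mm⁴
  bottom flange (beyond web): d = -55 mm → contributes +3 266 709 mm⁴
Total I = 6 536 839 mm⁴.

Iy ≈ 6.5368 × 10⁶ mm⁴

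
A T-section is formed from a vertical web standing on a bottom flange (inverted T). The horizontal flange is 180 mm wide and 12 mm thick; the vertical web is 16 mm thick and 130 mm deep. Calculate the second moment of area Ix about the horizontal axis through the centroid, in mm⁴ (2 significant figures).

Break the section into simple shapes (no overlaps), measuring from the bottom-left corner of the bounding box.
Flange: 180 × 12, A = 2 160 mm², y = 6 mm, Ī = 25 920 mm⁴.
Web: 16 × 130, A = 2 080 mm², y = 77 mm, Ī = 2 929 333 mm⁴.
Centroid: ȳ = ΣA·y / ΣA = 40.83 mm.
Transfer each piece to the horizontal axis through the centroid using Ī + A·d² with d = y − 40.83:
  flange: d = -34.83 mm → contributes +2 646 307 mm⁴
  web: d = 36.17 mm → contributes +5 650 504 mm⁴
Total I = 8 296 811 mm⁴.

Ix ≈ 8.3 × 10⁶ mm⁴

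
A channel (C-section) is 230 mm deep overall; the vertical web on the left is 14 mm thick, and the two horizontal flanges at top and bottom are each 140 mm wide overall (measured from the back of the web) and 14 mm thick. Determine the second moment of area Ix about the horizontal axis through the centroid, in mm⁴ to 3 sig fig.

Break the section into simple shapes (no overlaps), measuring from the bottom-left corner of the bounding box.
Web: 14 × 230, A = 3 220 mm², y = 115 mm, Ī = 14 194 833 mm⁴.
Top flange (beyond web): 126 × 14, A = 1 764 mm², y = 223 mm, Ī = 28 812 mm⁴.
Bottom flange (beyond web): 126 × 14, A = 1 764 mm², y = 7 mm, Ī = 28 812 mm⁴.
By symmetry the centroid is at mid-height, ȳ = 115 mm.
Transfer each piece to the horizontal axis through the centroid using Ī + A·d² with d = y − 115:
  web: d = 0 mm → contributes +14 194 833 mm⁴
  top flange (beyond web): d = 108 mm → contributes +20 604 108 mm⁴
  bottom flange (beyond web): d = -108 mm → contributes +20 604 108 mm⁴
Total I = 55 403 049 mm⁴.

Ix ≈ 5.54 × 10⁷ mm⁴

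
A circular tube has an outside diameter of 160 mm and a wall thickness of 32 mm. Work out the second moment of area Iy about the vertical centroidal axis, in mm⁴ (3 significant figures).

Iy ≈ 2.80 × 10⁷ mm⁴

Split into non-overlapping primitives; take the origin at the lower-left of the bounding box.
Outer circle: ⌀160, A = 20 106 mm², x = 80 mm, Ī = 32 169 909 mm⁴.
Bore (subtracted): ⌀96, A = 7238.2 mm², x = 80 mm, Ī = 4 169 220 mm⁴.
By symmetry the centroid is at mid-width, x̄ = 80 mm.
All pieces are centred on the vertical centroidal axis, so I = ΣĪ (holes subtracted) = 28 000 689 mm⁴.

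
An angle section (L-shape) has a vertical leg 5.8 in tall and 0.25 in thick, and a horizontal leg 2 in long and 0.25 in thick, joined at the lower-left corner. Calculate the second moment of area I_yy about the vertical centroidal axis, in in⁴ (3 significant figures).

I_yy ≈ 0.455 in⁴

Break the section into simple shapes (no overlaps), measuring from the bottom-left corner of the bounding box.
Vertical leg: 0.25 × 5.8, A = 1.45 in², x = 0.125 in, Ī = 0.0075521 in⁴.
Horizontal leg (remainder): 1.75 × 0.25, A = 0.4375 in², x = 1.125 in, Ī = 0.11165 in⁴.
Centroid: x̄ = ΣA·x / ΣA = 0.35679 in.
Transfer each piece to the vertical centroidal axis using Ī + A·d² with d = x − 0.35679:
  vertical leg: d = -0.23179 in → contributes +0.085454 in⁴
  horizontal leg (remainder): d = 0.76821 in → contributes +0.36984 in⁴
Total I = 0.4553 in⁴.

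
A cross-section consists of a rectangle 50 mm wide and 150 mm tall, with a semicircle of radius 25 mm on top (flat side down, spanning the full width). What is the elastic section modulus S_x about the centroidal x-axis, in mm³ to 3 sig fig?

S_x ≈ 2.27 × 10⁵ mm³

Break the section into simple shapes (no overlaps), measuring from the bottom-left corner of the bounding box.
Rectangular body: 50 × 150, A = 7 500 mm², y = 75 mm, Ī = 14 062 500 mm⁴.
Semicircular cap: semicircle r = 25, A = 981.75 mm², y = 160.61 mm, Ī = 42 874 mm⁴.
Centroid: ȳ = ΣA·y / ΣA = 84.909 mm.
Transfer each piece to the centroidal x-axis using Ī + A·d² with d = y − 84.909:
  rectangular body: d = -9.9092 mm → contributes +14 798 949 mm⁴
  semicircular cap: d = 75.701 mm → contributes +5 668 930 mm⁴
Total I = 20 467 879 mm⁴.
Extreme fibre distance c = 90.091 mm; S = I/c = 227 192 mm³.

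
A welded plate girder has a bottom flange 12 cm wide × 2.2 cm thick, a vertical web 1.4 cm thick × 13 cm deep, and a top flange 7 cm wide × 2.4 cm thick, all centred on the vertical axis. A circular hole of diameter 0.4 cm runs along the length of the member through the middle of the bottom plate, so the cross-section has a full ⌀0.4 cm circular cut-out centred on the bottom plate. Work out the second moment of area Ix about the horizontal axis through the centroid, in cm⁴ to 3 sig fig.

Break the section into simple shapes (no overlaps), measuring from the bottom-left corner of the bounding box.
Bottom plate: 12 × 2.2, A = 26.4 cm², y = 1.1 cm, Ī = 10.648 cm⁴.
Web plate: 1.4 × 13, A = 18.2 cm², y = 8.7 cm, Ī = 256.32 cm⁴.
Top plate: 7 × 2.4, A = 16.8 cm², y = 16.4 cm, Ī = 8.064 cm⁴.
Hole (subtracted): ⌀0.4, A = 0.12566 cm², y = 1.1 cm, Ī = 0.0012566 cm⁴.
Centroid: ȳ = ΣA·y / ΣA = 7.5523 cm.
Transfer each piece to the horizontal axis through the centroid using Ī + A·d² with d = y − 7.5523:
  bottom plate: d = -6.4523 cm → contributes +1109.7 cm⁴
  web plate: d = 1.1477 cm → contributes +280.29 cm⁴
  top plate: d = 8.8477 cm → contributes +1323.2 cm⁴
  hole: d = -6.4523 cm → contributes −5.2329 cm⁴
Total I = 2 708 cm⁴.

Ix ≈ 2710 cm⁴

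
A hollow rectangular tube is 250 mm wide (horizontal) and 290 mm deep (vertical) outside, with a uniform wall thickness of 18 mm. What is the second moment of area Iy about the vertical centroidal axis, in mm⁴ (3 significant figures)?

Treat the section as a set of non-overlapping primitives; coordinates are from the bounding-box lower-left.
Outer rectangle: 250 × 290, A = 72 500 mm², x = 125 mm, Ī = 377 604 167 mm⁴.
Inner void (subtracted): 214 × 254, A = 54 356 mm², x = 125 mm, Ī = 207 440 615 mm⁴.
By symmetry the centroid is at mid-width, x̄ = 125 mm.
All pieces are centred on the vertical centroidal axis, so I = ΣĪ (holes subtracted) = 170 163 552 mm⁴.

Iy ≈ 1.70 × 10⁸ mm⁴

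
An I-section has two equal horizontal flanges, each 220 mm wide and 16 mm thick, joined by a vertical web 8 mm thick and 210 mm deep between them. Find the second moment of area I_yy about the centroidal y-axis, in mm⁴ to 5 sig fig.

Decompose the section into non-overlapping parts with the origin at the bottom-left of its bounding rectangle.
Bottom flange: 220 × 16, A = 3 520 mm², x = 110 mm, Ī = 14 197 333 mm⁴.
Web: 8 × 210, A = 1 680 mm², x = 110 mm, Ī = 8 960 mm⁴.
Top flange: 220 × 16, A = 3 520 mm², x = 110 mm, Ī = 14 197 333 mm⁴.
By symmetry the centroid is at mid-width, x̄ = 110 mm.
All pieces are centred on the centroidal y-axis, so I = ΣĪ = 28 403 627 mm⁴.

I_yy ≈ 2.8404 × 10⁷ mm⁴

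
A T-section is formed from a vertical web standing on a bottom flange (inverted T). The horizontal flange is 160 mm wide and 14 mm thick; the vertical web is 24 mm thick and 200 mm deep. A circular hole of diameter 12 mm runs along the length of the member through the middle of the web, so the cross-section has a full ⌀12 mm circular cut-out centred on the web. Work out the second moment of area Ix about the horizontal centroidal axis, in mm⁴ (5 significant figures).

Ix ≈ 3.3388 × 10⁷ mm⁴

Break the section into simple shapes (no overlaps), measuring from the bottom-left corner of the bounding box.
Flange: 160 × 14, A = 2 240 mm², y = 7 mm, Ī = 36586.67 mm⁴.
Web: 24 × 200, A = 4 800 mm², y = 114 mm, Ī = 16 000 000 mm⁴.
Hole (subtracted): ⌀12, A = 113.0973 mm², y = 114 mm, Ī = 1017.876 mm⁴.
Centroid: ȳ = ΣA·y / ΣA = 79.39868 mm.
Transfer each piece to the horizontal centroidal axis using Ī + A·d² with d = y − 79.39868:
  flange: d = -72.39868 mm → contributes +11 777 700 mm⁴
  web: d = 34.60132 mm → contributes +21 746 808 mm⁴
  hole: d = 34.60132 mm → contributes −136423.8 mm⁴
Total I = 33 388 084 mm⁴.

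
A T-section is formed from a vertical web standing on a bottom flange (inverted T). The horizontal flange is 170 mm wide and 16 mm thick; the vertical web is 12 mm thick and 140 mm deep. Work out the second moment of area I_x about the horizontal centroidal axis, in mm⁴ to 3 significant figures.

Split into non-overlapping primitives; take the origin at the lower-left of the bounding box.
Flange: 170 × 16, A = 2 720 mm², y = 8 mm, Ī = 58 027 mm⁴.
Web: 12 × 140, A = 1 680 mm², y = 86 mm, Ī = 2 744 000 mm⁴.
Centroid: ȳ = ΣA·y / ΣA = 37.782 mm.
Transfer each piece to the horizontal centroidal axis using Ī + A·d² with d = y − 37.782:
  flange: d = -29.782 mm → contributes +2 470 549 mm⁴
  web: d = 48.218 mm → contributes +6 649 988 mm⁴
Total I = 9 120 537 mm⁴.

I_x ≈ 9.12 × 10⁶ mm⁴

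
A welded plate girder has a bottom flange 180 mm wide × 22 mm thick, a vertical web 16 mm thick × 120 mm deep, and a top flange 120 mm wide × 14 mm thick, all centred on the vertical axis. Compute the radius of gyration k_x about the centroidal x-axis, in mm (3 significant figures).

k_x ≈ 58.9 mm

Treat the section as a set of non-overlapping primitives; coordinates are from the bounding-box lower-left.
Bottom plate: 180 × 22, A = 3 960 mm², y = 11 mm, Ī = 159 720 mm⁴.
Web plate: 16 × 120, A = 1 920 mm², y = 82 mm, Ī = 2 304 000 mm⁴.
Top plate: 120 × 14, A = 1 680 mm², y = 149 mm, Ī = 27 440 mm⁴.
Centroid: ȳ = ΣA·y / ΣA = 59.698 mm.
Transfer each piece to the centroidal x-axis using Ī + A·d² with d = y − 59.698:
  bottom plate: d = -48.698 mm → contributes +9 551 000 mm⁴
  web plate: d = 22.302 mm → contributes +3 258 933 mm⁴
  top plate: d = 89.302 mm → contributes +13 425 059 mm⁴
Total I = 26 234 992 mm⁴.
Radius of gyration: k = √(I/A) = √(26 234 992 / 7 560) = 58.909 mm.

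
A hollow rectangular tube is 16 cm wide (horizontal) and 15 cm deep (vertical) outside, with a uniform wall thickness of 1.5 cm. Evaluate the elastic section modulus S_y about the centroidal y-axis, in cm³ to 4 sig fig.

Break the section into simple shapes (no overlaps), measuring from the bottom-left corner of the bounding box.
Outer rectangle: 16 × 15, A = 240 cm², x = 8 cm, Ī = 5 120 cm⁴.
Inner void (subtracted): 13 × 12, A = 156 cm², x = 8 cm, Ī = 2 197 cm⁴.
By symmetry the centroid is at mid-width, x̄ = 8 cm.
All pieces are centred on the centroidal y-axis, so I = ΣĪ (holes subtracted) = 2 923 cm⁴.
Extreme fibre distance c = 8 cm; S = I/c = 365.375 cm³.

S_y ≈ 365.4 cm³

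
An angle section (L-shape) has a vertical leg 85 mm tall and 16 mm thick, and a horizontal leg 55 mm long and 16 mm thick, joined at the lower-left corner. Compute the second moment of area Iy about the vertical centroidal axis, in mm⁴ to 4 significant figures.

Split into non-overlapping primitives; take the origin at the lower-left of the bounding box.
Vertical leg: 16 × 85, A = 1 360 mm², x = 8 mm, Ī = 29013.3 mm⁴.
Horizontal leg (remainder): 39 × 16, A = 624 mm², x = 35.5 mm, Ī = 79 092 mm⁴.
Centroid: x̄ = ΣA·x / ΣA = 16.6492 mm.
Transfer each piece to the vertical centroidal axis using Ī + A·d² with d = x − 16.6492:
  vertical leg: d = -8.64919 mm → contributes +130 753 mm⁴
  horizontal leg (remainder): d = 18.8508 mm → contributes +300 832 mm⁴
Total I = 431 585 mm⁴.

Iy ≈ 4.316 × 10⁵ mm⁴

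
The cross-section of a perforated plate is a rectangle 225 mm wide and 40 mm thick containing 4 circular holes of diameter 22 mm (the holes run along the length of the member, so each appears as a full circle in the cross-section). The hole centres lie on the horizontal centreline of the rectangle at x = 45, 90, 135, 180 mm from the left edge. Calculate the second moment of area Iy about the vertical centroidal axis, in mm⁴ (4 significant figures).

Treat the section as a set of non-overlapping primitives; coordinates are from the bounding-box lower-left.
Plate: 225 × 40, A = 9 000 mm², x = 112.5 mm, Ī = 37 968 750 mm⁴.
Hole 1 (subtracted): ⌀22, A = 380.133 mm², x = 45 mm, Ī = 11 499 mm⁴.
Hole 2 (subtracted): ⌀22, A = 380.133 mm², x = 90 mm, Ī = 11 499 mm⁴.
Hole 3 (subtracted): ⌀22, A = 380.133 mm², x = 135 mm, Ī = 11 499 mm⁴.
Hole 4 (subtracted): ⌀22, A = 380.133 mm², x = 180 mm, Ī = 11 499 mm⁴.
By symmetry the centroid is at mid-width, x̄ = 112.5 mm.
Transfer each piece to the vertical centroidal axis using Ī + A·d² with d = x − 112.5:
  plate: d = 0 mm → contributes +37 968 750 mm⁴
  hole 1: d = -67.5 mm → contributes −1 743 479 mm⁴
  hole 2: d = -22.5 mm → contributes −203 941 mm⁴
  hole 3: d = 22.5 mm → contributes −203 941 mm⁴
  hole 4: d = 67.5 mm → contributes −1 743 479 mm⁴
Total I = 34 073 910 mm⁴.

Iy ≈ 3.407 × 10⁷ mm⁴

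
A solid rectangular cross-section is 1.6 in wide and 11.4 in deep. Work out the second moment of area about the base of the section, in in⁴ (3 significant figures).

I_base ≈ 790 in⁴

The section: 1.6 × 11.4, A = 18.24 in², y = 5.7 in, Ī = 197.54 in⁴.
Transfer it to a horizontal axis along the bottom face using Ī + A·d² with d = y − 0:
  the section: d = 5.7 in → contributes +790.16 in⁴
Total I = 790.16 in⁴.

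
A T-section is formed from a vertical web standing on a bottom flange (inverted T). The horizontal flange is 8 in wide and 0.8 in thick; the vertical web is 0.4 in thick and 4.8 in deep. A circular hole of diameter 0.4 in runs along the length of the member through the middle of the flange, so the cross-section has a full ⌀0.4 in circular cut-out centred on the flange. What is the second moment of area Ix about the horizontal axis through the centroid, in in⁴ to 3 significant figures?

Ix ≈ 15.6 in⁴

Split into non-overlapping primitives; take the origin at the lower-left of the bounding box.
Flange: 8 × 0.8, A = 6.4 in², y = 0.4 in, Ī = 0.34133 in⁴.
Web: 0.4 × 4.8, A = 1.92 in², y = 3.2 in, Ī = 3.6864 in⁴.
Hole (subtracted): ⌀0.4, A = 0.12566 in², y = 0.4 in, Ī = 0.0012566 in⁴.
Centroid: ȳ = ΣA·y / ΣA = 1.0561 in.
Transfer each piece to the horizontal axis through the centroid using Ī + A·d² with d = y − 1.0561:
  flange: d = -0.65606 in → contributes +3.096 in⁴
  web: d = 2.1439 in → contributes +12.512 in⁴
  hole: d = -0.65606 in → contributes −0.055345 in⁴
Total I = 15.552 in⁴.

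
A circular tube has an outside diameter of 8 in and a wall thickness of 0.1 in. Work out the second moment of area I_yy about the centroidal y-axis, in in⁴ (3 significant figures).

Break the section into simple shapes (no overlaps), measuring from the bottom-left corner of the bounding box.
Outer circle: ⌀8, A = 50.265 in², x = 4 in, Ī = 201.06 in⁴.
Bore (subtracted): ⌀7.8, A = 47.784 in², x = 4 in, Ī = 181.7 in⁴.
By symmetry the centroid is at mid-width, x̄ = 4 in.
All pieces are centred on the centroidal y-axis, so I = ΣĪ (holes subtracted) = 19.365 in⁴.

I_yy ≈ 19.4 in⁴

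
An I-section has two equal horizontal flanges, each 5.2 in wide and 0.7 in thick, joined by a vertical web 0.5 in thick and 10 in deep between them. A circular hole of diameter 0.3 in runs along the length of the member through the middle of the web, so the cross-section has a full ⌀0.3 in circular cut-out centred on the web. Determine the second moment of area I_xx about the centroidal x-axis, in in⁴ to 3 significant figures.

Break the section into simple shapes (no overlaps), measuring from the bottom-left corner of the bounding box.
Bottom flange: 5.2 × 0.7, A = 3.64 in², y = 0.35 in, Ī = 0.14863 in⁴.
Web: 0.5 × 10, A = 5 in², y = 5.7 in, Ī = 41.667 in⁴.
Top flange: 5.2 × 0.7, A = 3.64 in², y = 11.05 in, Ī = 0.14863 in⁴.
Hole (subtracted): ⌀0.3, A = 0.070686 in², y = 5.7 in, Ī = 0.00039761 in⁴.
By symmetry the centroid is at mid-height, ȳ = 5.7 in.
Transfer each piece to the centroidal x-axis using Ī + A·d² with d = y − 5.7:
  bottom flange: d = -5.35 in → contributes +104.33 in⁴
  web: d = 0 in → contributes +41.667 in⁴
  top flange: d = 5.35 in → contributes +104.33 in⁴
  hole: d = 0 in → contributes −0.00039761 in⁴
Total I = 250.34 in⁴.

I_xx ≈ 250 in⁴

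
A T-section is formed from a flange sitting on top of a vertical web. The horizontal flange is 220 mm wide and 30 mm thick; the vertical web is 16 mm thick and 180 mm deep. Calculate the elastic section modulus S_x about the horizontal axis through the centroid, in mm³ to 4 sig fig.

S_x ≈ 1.862 × 10⁵ mm³

Break the section into simple shapes (no overlaps), measuring from the bottom-left corner of the bounding box.
Flange: 220 × 30, A = 6 600 mm², y = 195 mm, Ī = 495 000 mm⁴.
Web: 16 × 180, A = 2 880 mm², y = 90 mm, Ī = 7 776 000 mm⁴.
Centroid: ȳ = ΣA·y / ΣA = 163.101 mm.
Transfer each piece to the horizontal axis through the centroid using Ī + A·d² with d = y − 163.101:
  flange: d = 31.8987 mm → contributes +7 210 693 mm⁴
  web: d = -73.1013 mm → contributes +23 166 130 mm⁴
Total I = 30 376 823 mm⁴.
Extreme fibre distance c = 163.101 mm; S = I/c = 186 245 mm³.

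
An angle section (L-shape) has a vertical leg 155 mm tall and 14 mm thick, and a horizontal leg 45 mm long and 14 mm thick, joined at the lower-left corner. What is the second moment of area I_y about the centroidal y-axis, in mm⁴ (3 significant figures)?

Break the section into simple shapes (no overlaps), measuring from the bottom-left corner of the bounding box.
Vertical leg: 14 × 155, A = 2 170 mm², x = 7 mm, Ī = 35 443 mm⁴.
Horizontal leg (remainder): 31 × 14, A = 434 mm², x = 29.5 mm, Ī = 34 756 mm⁴.
Centroid: x̄ = ΣA·x / ΣA = 10.75 mm.
Transfer each piece to the centroidal y-axis using Ī + A·d² with d = x − 10.75:
  vertical leg: d = -3.75 mm → contributes +65 959 mm⁴
  horizontal leg (remainder): d = 18.75 mm → contributes +187 334 mm⁴
Total I = 253 293 mm⁴.

I_y ≈ 2.53 × 10⁵ mm⁴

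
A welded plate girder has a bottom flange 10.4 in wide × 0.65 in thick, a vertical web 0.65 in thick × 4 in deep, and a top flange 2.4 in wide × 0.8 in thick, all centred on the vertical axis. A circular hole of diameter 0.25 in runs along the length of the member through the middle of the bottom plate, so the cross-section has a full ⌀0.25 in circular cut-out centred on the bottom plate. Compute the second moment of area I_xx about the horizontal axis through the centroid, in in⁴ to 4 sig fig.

Split into non-overlapping primitives; take the origin at the lower-left of the bounding box.
Bottom plate: 10.4 × 0.65, A = 6.76 in², y = 0.325 in, Ī = 0.238008 in⁴.
Web plate: 0.65 × 4, A = 2.6 in², y = 2.65 in, Ī = 3.46667 in⁴.
Top plate: 2.4 × 0.8, A = 1.92 in², y = 5.05 in, Ī = 0.1024 in⁴.
Hole (subtracted): ⌀0.25, A = 0.0490874 in², y = 0.325 in, Ī = 0.000191748 in⁴.
Centroid: ȳ = ΣA·y / ΣA = 1.67102 in.
Transfer each piece to the horizontal axis through the centroid using Ī + A·d² with d = y − 1.67102:
  bottom plate: d = -1.34602 in → contributes +12.4855 in⁴
  web plate: d = 0.978983 in → contributes +5.95853 in⁴
  top plate: d = 3.37898 in → contributes +22.024 in⁴
  hole: d = -1.34602 in → contributes −0.0891264 in⁴
Total I = 40.379 in⁴.

I_xx ≈ 40.38 in⁴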